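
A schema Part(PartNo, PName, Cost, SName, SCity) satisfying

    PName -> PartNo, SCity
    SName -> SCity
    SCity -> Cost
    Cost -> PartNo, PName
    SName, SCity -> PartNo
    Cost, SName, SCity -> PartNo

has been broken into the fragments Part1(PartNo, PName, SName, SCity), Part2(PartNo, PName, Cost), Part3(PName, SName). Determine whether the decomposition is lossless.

Chase test. Columns are PartNo, PName, Cost, SName, SCity; row i has aⱼ where attribute j ∈ Parti, else bᵢⱼ.
Initial tableau (one row per fragment):
  row 1: a1 a2 b13 a4 a5
  row 2: a1 a2 a3 b24 b25
  row 3: b31 a2 b33 a4 b35
Rows 1 and 2 agree on PName; apply PName→PartNo, SCity and equate their PartNo, SCity entries.
Rows 1 and 3 agree on PName; apply PName→PartNo, SCity and equate their PartNo, SCity entries.
Rows 1 and 2 agree on SCity; apply SCity→Cost and equate their Cost entries.
Rows 1 and 3 agree on SCity; apply SCity→Cost and equate their Cost entries.
Row 1 is now all distinguished symbols — the join is lossless.

Yes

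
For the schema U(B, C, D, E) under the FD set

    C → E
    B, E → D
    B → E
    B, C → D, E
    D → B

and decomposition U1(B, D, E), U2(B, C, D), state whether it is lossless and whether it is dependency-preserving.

Lossless test: (B, D)⁺ = {B, D, E}, which contains all of one fragment — lossless.
Dependency preservation: the restricted closure of {C} across the fragments never reaches {E}, so C → E cannot be enforced without a join — not preserved.

lossless but not dependency-preserving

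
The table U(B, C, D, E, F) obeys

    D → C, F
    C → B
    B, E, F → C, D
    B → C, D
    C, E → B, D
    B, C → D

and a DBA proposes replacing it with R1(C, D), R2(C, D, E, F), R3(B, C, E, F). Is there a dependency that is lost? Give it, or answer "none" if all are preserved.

D → C, F lies within R2.
C → B lies within R3.
B, E, F → C, D: restricted closure across fragments reaches C, D.
B → C, D: restricted closure across fragments reaches C, D.
C, E → B, D: restricted closure across fragments reaches B, D.
B, C → D: restricted closure across fragments reaches D.
Every dependency is enforceable on the fragments, so the decomposition is dependency-preserving.

none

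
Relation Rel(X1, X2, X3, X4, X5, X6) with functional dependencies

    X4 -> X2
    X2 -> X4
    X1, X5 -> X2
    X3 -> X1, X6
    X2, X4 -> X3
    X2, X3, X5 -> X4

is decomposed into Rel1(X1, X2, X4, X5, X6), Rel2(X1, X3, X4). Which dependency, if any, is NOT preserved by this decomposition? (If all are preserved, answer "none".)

Check X3 → X1, X6: no single fragment contains all of {X1, X3, X6}, and the restricted closure of {X3} across the fragments never reaches {X1, X6}.
X4 → X2 is preserved.
X2 → X4 is preserved.
X1, X5 → X2 is preserved.
X2, X4 → X3 is preserved.
X2, X3, X5 → X4 is preserved.

X3 -> X1, X6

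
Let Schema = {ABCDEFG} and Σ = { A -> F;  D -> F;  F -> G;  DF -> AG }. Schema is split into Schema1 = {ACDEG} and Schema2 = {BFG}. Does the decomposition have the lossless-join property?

No

Common attributes: Schema1 ∩ Schema2 = {G}.
No dependency enlarges {G}, so (G)⁺ = {G}.
The closure contains neither all of Schema1 = {ACDEG} nor all of Schema2 = {BFG}, so the common attributes are not a superkey of either fragment. The join is lossy.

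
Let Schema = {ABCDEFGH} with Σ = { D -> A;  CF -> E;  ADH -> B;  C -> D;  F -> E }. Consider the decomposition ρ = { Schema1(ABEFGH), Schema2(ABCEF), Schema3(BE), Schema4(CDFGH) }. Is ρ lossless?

Chase test. Columns are ABCDEFGH; row i has aⱼ where attribute j ∈ Schemai, else bᵢⱼ.
Initial tableau (one row per fragment):
  row 1: a1 a2 b13 b14 a5 a6 a7 a8
  row 2: a1 a2 a3 b24 a5 a6 b27 b28
  row 3: b31 a2 b33 b34 a5 b36 b37 b38
  row 4: b41 b42 a3 a4 b45 a6 a7 a8
Rows 2 and 4 agree on CF; apply CF→E and equate their E entries.
Rows 2 and 4 agree on C; apply C→D and equate their D entries.
Rows 2 and 4 agree on D; apply D→A and equate their A entries.
No row becomes fully distinguished — the join is lossy.

No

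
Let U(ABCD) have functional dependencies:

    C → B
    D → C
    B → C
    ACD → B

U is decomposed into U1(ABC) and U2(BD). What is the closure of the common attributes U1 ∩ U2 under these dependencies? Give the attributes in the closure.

BC

U1 ∩ U2 = {B}.
B → C applies, adding C
Closure: {BC}.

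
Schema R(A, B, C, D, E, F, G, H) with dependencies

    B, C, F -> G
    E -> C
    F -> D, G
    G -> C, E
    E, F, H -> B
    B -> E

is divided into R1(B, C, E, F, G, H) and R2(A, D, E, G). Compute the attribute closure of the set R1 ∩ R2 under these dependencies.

C, E, G

R1 ∩ R2 = {E, G}.
E → C applies, adding C
Closure: {C, E, G}.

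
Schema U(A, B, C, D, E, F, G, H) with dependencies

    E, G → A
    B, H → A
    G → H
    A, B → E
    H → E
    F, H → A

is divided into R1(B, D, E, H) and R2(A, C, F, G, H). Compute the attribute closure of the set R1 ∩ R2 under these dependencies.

R1 ∩ R2 = {H}.
H → E applies, adding E
Closure: {E, H}.

E, H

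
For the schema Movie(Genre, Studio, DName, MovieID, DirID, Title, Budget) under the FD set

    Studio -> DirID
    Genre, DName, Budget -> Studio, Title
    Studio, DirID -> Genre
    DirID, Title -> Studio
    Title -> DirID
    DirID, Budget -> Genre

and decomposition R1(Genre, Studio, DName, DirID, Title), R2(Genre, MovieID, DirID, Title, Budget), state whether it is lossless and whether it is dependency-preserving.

lossy and not dependency-preserving

Lossless test: (Genre, DirID, Title)⁺ = {Genre, Studio, DirID, Title}, which is a superkey of neither fragment — lossy.
Dependency preservation: the restricted closure of {Genre, DName, Budget} across the fragments never reaches {Studio, Title}, so Genre, DName, Budget → Studio, Title cannot be enforced without a join — not preserved.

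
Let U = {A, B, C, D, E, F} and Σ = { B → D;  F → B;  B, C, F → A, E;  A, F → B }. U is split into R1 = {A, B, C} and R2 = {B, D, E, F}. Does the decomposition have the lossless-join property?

Common attributes: R1 ∩ R2 = {B}.
Closure of {B}: B → D applies, adding D. So (B)⁺ = {B, D}.
The closure contains neither all of R1 = {A, B, C} nor all of R2 = {B, D, E, F}, so the common attributes are not a superkey of either fragment. The join is lossy.

No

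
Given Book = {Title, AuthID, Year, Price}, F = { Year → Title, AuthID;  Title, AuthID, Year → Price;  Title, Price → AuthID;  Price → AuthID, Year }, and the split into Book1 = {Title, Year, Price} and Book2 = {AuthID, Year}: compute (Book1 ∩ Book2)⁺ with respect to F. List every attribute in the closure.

Title, AuthID, Year, Price

Book1 ∩ Book2 = {Year}.
Year → Title, AuthID applies, adding Title, AuthID
Title, AuthID, Year → Price applies, adding Price
Closure: {Title, AuthID, Year, Price}.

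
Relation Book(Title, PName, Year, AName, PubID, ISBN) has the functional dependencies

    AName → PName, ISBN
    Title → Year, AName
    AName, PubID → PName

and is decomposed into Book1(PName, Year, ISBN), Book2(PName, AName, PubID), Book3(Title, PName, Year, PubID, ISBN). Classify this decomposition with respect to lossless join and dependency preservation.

Lossless test (chase): applying each FD to every pair of rows produces no changes in the tableau, so no row becomes fully distinguished — the join is lossy.
Dependency preservation: the restricted closure of {AName} across the fragments never reaches {PName, ISBN}, so AName → PName, ISBN cannot be enforced without a join — not preserved.

lossy and not dependency-preserving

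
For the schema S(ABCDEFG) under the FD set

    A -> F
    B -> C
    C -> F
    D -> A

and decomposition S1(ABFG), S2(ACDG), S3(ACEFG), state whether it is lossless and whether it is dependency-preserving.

Lossless test (chase): Rows 1 and 2 agree on A; apply A→F and equate their F entries. No row becomes fully distinguished — the join is lossy.
Dependency preservation: the restricted closure of {B} across the fragments never reaches {C}, so B → C cannot be enforced without a join — not preserved.

lossy and not dependency-preserving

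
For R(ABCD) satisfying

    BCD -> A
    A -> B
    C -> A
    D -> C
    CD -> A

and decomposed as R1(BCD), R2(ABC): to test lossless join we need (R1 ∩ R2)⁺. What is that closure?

ABC

R1 ∩ R2 = {BC}.
C → A applies, adding A
Closure: {ABC}.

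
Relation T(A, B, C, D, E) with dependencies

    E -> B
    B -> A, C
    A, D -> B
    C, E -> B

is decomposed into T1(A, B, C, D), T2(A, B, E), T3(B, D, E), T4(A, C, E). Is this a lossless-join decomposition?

Yes

Chase test. Columns are A, B, C, D, E; row i has aⱼ where attribute j ∈ Ti, else bᵢⱼ.
Initial tableau (one row per fragment):
  row 1: a1 a2 a3 a4 b15
  row 2: a1 a2 b23 b24 a5
  row 3: b31 a2 b33 a4 a5
  row 4: a1 b42 a3 b44 a5
Rows 2 and 4 agree on E; apply E→B and equate their B entries.
Rows 1 and 2 agree on B; apply B→A, C and equate their A, C entries.
Rows 1 and 3 agree on B; apply B→A, C and equate their A, C entries.
Row 3 is now all distinguished symbols — the join is lossless.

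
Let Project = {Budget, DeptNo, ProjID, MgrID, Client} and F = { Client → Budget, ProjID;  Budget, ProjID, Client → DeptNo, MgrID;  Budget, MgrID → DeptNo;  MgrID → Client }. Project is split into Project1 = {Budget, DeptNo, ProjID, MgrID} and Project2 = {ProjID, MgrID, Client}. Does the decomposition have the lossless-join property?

Common attributes: Project1 ∩ Project2 = {ProjID, MgrID}.
Closure of {ProjID, MgrID}: MgrID → Client applies, adding Client; Client → Budget, ProjID applies, adding Budget; Budget, ProjID, Client → DeptNo, MgrID applies, adding DeptNo. So (ProjID, MgrID)⁺ = {Budget, DeptNo, ProjID, MgrID, Client}.
This closure contains every attribute of Project1, so Project1 ∩ Project2 → Project1. The join is lossless.

Yes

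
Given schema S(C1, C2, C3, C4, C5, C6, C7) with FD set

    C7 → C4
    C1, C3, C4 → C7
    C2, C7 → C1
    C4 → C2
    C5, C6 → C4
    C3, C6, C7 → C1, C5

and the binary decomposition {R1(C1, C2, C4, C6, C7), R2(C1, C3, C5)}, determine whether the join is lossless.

No

Common attributes: R1 ∩ R2 = {C1}.
No dependency enlarges {C1}, so (C1)⁺ = {C1}.
The closure contains neither all of R1 = {C1, C2, C4, C6, C7} nor all of R2 = {C1, C3, C5}, so the common attributes are not a superkey of either fragment. The join is lossy.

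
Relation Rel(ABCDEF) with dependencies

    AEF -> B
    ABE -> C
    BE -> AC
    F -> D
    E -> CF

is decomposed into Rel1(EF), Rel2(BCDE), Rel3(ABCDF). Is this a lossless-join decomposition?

No

Chase test. Columns are ABCDEF; row i has aⱼ where attribute j ∈ Reli, else bᵢⱼ.
Initial tableau (one row per fragment):
  row 1: b11 b12 b13 b14 a5 a6
  row 2: b21 a2 a3 a4 a5 b26
  row 3: a1 a2 a3 a4 b35 a6
Rows 1 and 3 agree on F; apply F→D and equate their D entries.
Rows 1 and 2 agree on E; apply E→CF and equate their CF entries.
No row becomes fully distinguished — the join is lossy.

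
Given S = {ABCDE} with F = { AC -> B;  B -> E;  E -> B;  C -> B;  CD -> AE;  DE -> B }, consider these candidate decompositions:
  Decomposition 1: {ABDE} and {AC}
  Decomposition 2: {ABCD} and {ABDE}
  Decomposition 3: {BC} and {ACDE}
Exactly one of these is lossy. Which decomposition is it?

Decomposition 1

Decomposition 1: common = {A}, closure = {A} → lossy.
Decomposition 2: common = {ABD}, closure = {ABDE} → lossless.
Decomposition 3: common = {C}, closure = {BCE} → lossless.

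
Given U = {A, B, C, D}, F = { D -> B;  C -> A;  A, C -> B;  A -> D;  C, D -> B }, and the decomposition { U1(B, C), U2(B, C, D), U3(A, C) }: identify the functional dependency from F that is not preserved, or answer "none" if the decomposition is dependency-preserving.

Check A → D: no single fragment contains all of {A, D}, and the restricted closure of {A} across the fragments never reaches {D}.
D → B is preserved.
C → A is preserved.
A, C → B is preserved.
C, D → B is preserved.

A -> D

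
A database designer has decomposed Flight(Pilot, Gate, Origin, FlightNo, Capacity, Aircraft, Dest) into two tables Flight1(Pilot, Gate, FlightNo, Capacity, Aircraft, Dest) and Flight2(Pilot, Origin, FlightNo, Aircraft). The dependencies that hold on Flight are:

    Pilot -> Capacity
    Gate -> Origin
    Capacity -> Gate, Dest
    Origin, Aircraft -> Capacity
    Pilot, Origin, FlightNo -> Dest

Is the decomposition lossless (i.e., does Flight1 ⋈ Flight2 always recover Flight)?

Yes

Common attributes: Flight1 ∩ Flight2 = {Pilot, FlightNo, Aircraft}.
Closure of {Pilot, FlightNo, Aircraft}: Pilot → Capacity applies, adding Capacity; Capacity → Gate, Dest applies, adding Gate, Dest; Gate → Origin applies, adding Origin. So (Pilot, FlightNo, Aircraft)⁺ = {Pilot, Gate, Origin, FlightNo, Capacity, Aircraft, Dest}.
This closure contains every attribute of Flight1, so Flight1 ∩ Flight2 → Flight1. The join is lossless.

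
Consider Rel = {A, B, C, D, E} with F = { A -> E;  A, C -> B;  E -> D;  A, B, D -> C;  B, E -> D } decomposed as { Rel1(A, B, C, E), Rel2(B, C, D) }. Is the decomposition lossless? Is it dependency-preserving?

lossy and not dependency-preserving

Lossless test: (B, C)⁺ = {B, C}, which is a superkey of neither fragment — lossy.
Dependency preservation: the restricted closure of {E} across the fragments never reaches {D}, so E → D cannot be enforced without a join — not preserved.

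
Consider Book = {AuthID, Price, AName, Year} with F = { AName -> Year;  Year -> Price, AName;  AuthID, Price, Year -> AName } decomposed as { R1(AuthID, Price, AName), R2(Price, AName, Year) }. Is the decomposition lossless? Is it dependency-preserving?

Lossless test: (Price, AName)⁺ = {Price, AName, Year}, which contains all of one fragment — lossless.
Dependency preservation: AuthID, Price, Year → AName is not contained in any single fragment, but the restricted closure of its left-hand side across the fragments still reaches the right-hand side; the remaining FDs each lie inside some fragment. All dependencies are preserved.

lossless and dependency-preserving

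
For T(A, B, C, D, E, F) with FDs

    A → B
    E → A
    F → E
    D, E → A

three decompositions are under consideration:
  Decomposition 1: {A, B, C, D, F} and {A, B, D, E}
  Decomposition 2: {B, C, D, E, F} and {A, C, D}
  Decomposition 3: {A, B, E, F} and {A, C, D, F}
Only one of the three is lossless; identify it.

Decomposition 3

Decomposition 1: common = {A, B, D}, closure = {A, B, D} → lossy.
Decomposition 2: common = {C, D}, closure = {C, D} → lossy.
Decomposition 3: common = {A, F}, closure = {A, B, E, F} → lossless.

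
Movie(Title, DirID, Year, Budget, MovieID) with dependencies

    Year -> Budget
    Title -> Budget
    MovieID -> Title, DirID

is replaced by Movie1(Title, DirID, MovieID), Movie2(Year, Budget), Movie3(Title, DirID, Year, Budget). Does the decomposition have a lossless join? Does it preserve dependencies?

lossy but dependency-preserving

Lossless test (chase): Rows 1 and 3 agree on Title; apply Title→Budget and equate their Budget entries. No row becomes fully distinguished — the join is lossy.
Dependency preservation: every FD's attributes lie within a single fragment, so each can be enforced locally — preserved.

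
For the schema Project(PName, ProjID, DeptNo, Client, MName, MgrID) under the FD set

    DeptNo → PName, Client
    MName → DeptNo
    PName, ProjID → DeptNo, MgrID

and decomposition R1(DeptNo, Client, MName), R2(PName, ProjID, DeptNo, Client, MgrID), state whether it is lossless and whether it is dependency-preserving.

lossy but dependency-preserving

Lossless test: (DeptNo, Client)⁺ = {PName, DeptNo, Client}, which is a superkey of neither fragment — lossy.
Dependency preservation: every FD's attributes lie within a single fragment, so each can be enforced locally — preserved.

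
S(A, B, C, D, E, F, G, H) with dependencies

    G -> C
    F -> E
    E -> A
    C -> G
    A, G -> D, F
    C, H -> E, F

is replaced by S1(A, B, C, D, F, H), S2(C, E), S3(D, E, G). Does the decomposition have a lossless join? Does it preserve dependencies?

lossy and not dependency-preserving

Lossless test (chase): Rows 2 and 3 agree on E; apply E→A and equate their A entries. Rows 1 and 2 agree on C; apply C→G and equate their G entries. No row becomes fully distinguished — the join is lossy.
Dependency preservation: the restricted closure of {G} across the fragments never reaches {C}, so G → C cannot be enforced without a join — not preserved.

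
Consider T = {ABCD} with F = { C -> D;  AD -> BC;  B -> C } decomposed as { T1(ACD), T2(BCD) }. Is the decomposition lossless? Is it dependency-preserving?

lossy and not dependency-preserving

Lossless test: (CD)⁺ = {CD}, which is a superkey of neither fragment — lossy.
Dependency preservation: the restricted closure of {AD} across the fragments never reaches {BC}, so AD → BC cannot be enforced without a join — not preserved.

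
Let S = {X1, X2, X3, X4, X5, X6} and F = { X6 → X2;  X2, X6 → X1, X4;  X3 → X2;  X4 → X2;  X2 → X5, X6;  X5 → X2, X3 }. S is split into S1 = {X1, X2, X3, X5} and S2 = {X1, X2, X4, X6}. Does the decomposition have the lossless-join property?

Yes

Common attributes: S1 ∩ S2 = {X1, X2}.
Closure of {X1, X2}: X2 → X5, X6 applies, adding X5, X6; X5 → X2, X3 applies, adding X3; X2, X6 → X1, X4 applies, adding X4. So (X1, X2)⁺ = {X1, X2, X3, X4, X5, X6}.
This closure contains every attribute of S1, so S1 ∩ S2 → S1. The join is lossless.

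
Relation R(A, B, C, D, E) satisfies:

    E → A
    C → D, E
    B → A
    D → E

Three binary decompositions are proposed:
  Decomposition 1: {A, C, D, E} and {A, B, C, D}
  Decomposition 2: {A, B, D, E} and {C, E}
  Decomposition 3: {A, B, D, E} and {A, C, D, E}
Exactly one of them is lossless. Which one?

Decomposition 1

Decomposition 1: common = {A, C, D}, closure = {A, C, D, E} → lossless.
Decomposition 2: common = {E}, closure = {A, E} → lossy.
Decomposition 3: common = {A, D, E}, closure = {A, D, E} → lossy.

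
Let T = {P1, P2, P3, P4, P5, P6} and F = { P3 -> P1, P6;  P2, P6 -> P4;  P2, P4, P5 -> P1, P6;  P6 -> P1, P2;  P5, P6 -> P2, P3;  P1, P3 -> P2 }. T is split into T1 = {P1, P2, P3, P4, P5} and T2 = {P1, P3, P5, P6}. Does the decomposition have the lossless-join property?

Common attributes: T1 ∩ T2 = {P1, P3, P5}.
Closure of {P1, P3, P5}: P3 → P1, P6 applies, adding P6; P6 → P1, P2 applies, adding P2; P2, P6 → P4 applies, adding P4. So (P1, P3, P5)⁺ = {P1, P2, P3, P4, P5, P6}.
This closure contains every attribute of T1, so T1 ∩ T2 → T1. The join is lossless.

Yes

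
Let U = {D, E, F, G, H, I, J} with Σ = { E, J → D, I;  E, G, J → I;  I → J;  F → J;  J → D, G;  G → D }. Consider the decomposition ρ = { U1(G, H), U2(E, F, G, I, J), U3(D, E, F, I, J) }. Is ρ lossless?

Chase test. Columns are D, E, F, G, H, I, J; row i has aⱼ where attribute j ∈ Ui, else bᵢⱼ.
Initial tableau (one row per fragment):
  row 1: b11 b12 b13 a4 a5 b16 b17
  row 2: b21 a2 a3 a4 b25 a6 a7
  row 3: a1 a2 a3 b34 b35 a6 a7
Rows 2 and 3 agree on E, J; apply E, J→D, I and equate their D, I entries.
Rows 2 and 3 agree on J; apply J→D, G and equate their D, G entries.
Rows 1 and 2 agree on G; apply G→D and equate their D entries.
No row becomes fully distinguished — the join is lossy.

No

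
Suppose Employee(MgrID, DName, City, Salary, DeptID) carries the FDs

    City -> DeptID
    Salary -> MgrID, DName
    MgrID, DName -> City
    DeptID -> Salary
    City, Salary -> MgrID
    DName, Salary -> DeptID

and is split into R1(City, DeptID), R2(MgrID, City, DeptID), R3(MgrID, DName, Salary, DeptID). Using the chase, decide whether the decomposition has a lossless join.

Yes

Chase test. Columns are MgrID, DName, City, Salary, DeptID; row i has aⱼ where attribute j ∈ Ri, else bᵢⱼ.
Initial tableau (one row per fragment):
  row 1: b11 b12 a3 b14 a5
  row 2: a1 b22 a3 b24 a5
  row 3: a1 a2 b33 a4 a5
Rows 1 and 2 agree on DeptID; apply DeptID→Salary and equate their Salary entries.
Rows 1 and 3 agree on DeptID; apply DeptID→Salary and equate their Salary entries.
Rows 1 and 2 agree on City, Salary; apply City, Salary→MgrID and equate their MgrID entries.
Rows 1 and 2 agree on Salary; apply Salary→MgrID, DName and equate their MgrID, DName entries.
Rows 1 and 3 agree on Salary; apply Salary→MgrID, DName and equate their MgrID, DName entries.
Rows 1 and 3 agree on MgrID, DName; apply MgrID, DName→City and equate their City entries.
Row 1 is now all distinguished symbols — the join is lossless.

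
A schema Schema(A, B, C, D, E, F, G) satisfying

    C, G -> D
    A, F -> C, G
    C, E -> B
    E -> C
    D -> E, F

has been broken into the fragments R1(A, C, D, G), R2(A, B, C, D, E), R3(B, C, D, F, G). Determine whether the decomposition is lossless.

Yes

Chase test. Columns are A, B, C, D, E, F, G; row i has aⱼ where attribute j ∈ Ri, else bᵢⱼ.
Initial tableau (one row per fragment):
  row 1: a1 b12 a3 a4 b15 b16 a7
  row 2: a1 a2 a3 a4 a5 b26 b27
  row 3: b31 a2 a3 a4 b35 a6 a7
Rows 1 and 2 agree on D; apply D→E, F and equate their E, F entries.
Rows 1 and 3 agree on D; apply D→E, F and equate their E, F entries.
Rows 1 and 2 agree on A, F; apply A, F→C, G and equate their C, G entries.
Rows 1 and 2 agree on C, E; apply C, E→B and equate their B entries.
Row 1 is now all distinguished symbols — the join is lossless.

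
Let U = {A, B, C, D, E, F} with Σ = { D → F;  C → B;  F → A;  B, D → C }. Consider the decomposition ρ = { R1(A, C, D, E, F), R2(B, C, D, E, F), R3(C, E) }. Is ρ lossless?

Chase test. Columns are A, B, C, D, E, F; row i has aⱼ where attribute j ∈ Ri, else bᵢⱼ.
Initial tableau (one row per fragment):
  row 1: a1 b12 a3 a4 a5 a6
  row 2: b21 a2 a3 a4 a5 a6
  row 3: b31 b32 a3 b34 a5 b36
Rows 1 and 2 agree on C; apply C→B and equate their B entries.
Rows 1 and 3 agree on C; apply C→B and equate their B entries.
Rows 1 and 2 agree on F; apply F→A and equate their A entries.
Row 1 is now all distinguished symbols — the join is lossless.

Yes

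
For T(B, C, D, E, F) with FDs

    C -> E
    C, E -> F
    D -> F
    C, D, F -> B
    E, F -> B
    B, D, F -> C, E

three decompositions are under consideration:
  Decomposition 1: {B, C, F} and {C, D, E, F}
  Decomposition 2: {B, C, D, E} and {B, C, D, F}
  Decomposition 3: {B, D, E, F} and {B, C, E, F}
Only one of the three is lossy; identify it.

Decomposition 3

Decomposition 1: common = {C, F}, closure = {B, C, E, F} → lossless.
Decomposition 2: common = {B, C, D}, closure = {B, C, D, E, F} → lossless.
Decomposition 3: common = {B, E, F}, closure = {B, E, F} → lossy.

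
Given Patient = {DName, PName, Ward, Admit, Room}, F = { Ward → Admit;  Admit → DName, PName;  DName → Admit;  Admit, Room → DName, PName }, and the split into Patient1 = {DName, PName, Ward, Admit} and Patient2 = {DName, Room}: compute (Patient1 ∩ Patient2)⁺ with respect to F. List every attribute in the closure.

Patient1 ∩ Patient2 = {DName}.
DName → Admit applies, adding Admit
Admit → DName, PName applies, adding PName
Closure: {DName, PName, Admit}.

DName, PName, Admit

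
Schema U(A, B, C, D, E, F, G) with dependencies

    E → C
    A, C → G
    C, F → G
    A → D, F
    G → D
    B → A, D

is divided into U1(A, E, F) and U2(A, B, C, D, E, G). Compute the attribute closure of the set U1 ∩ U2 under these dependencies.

A, C, D, E, F, G

U1 ∩ U2 = {A, E}.
E → C applies, adding C
A, C → G applies, adding G
A → D, F applies, adding D, F
Closure: {A, C, D, E, F, G}.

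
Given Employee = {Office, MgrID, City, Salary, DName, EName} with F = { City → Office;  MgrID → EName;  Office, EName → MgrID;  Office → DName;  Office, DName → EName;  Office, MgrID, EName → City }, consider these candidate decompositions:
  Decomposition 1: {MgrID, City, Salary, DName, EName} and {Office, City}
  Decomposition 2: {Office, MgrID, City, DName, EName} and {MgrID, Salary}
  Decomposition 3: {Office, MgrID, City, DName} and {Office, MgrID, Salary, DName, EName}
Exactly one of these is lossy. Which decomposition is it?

Decomposition 2

Decomposition 1: common = {City}, closure = {Office, MgrID, City, DName, EName} → lossless.
Decomposition 2: common = {MgrID}, closure = {MgrID, EName} → lossy.
Decomposition 3: common = {Office, MgrID, DName}, closure = {Office, MgrID, City, DName, EName} → lossless.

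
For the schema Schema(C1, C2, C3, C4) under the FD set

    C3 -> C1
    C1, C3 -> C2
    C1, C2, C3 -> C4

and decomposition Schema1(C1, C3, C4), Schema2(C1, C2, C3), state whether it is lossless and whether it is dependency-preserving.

Lossless test: (C1, C3)⁺ = {C1, C2, C3, C4}, which contains all of one fragment — lossless.
Dependency preservation: C1, C2, C3 → C4 is not contained in any single fragment, but the restricted closure of its left-hand side across the fragments still reaches the right-hand side; the remaining FDs each lie inside some fragment. All dependencies are preserved.

lossless and dependency-preserving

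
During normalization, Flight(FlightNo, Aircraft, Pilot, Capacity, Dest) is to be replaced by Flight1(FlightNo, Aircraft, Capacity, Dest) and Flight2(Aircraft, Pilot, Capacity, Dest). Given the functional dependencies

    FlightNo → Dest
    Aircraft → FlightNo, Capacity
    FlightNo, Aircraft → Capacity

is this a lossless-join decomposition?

Common attributes: Flight1 ∩ Flight2 = {Aircraft, Capacity, Dest}.
Closure of {Aircraft, Capacity, Dest}: Aircraft → FlightNo, Capacity applies, adding FlightNo. So (Aircraft, Capacity, Dest)⁺ = {FlightNo, Aircraft, Capacity, Dest}.
This closure contains every attribute of Flight1, so Flight1 ∩ Flight2 → Flight1. The join is lossless.

Yes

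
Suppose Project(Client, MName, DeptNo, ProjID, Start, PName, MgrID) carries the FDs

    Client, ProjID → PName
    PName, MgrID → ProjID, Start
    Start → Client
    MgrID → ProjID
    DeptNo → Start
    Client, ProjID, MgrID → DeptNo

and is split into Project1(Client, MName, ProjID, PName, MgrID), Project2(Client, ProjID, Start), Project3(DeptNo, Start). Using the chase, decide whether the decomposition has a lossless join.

Chase test. Columns are Client, MName, DeptNo, ProjID, Start, PName, MgrID; row i has aⱼ where attribute j ∈ Projecti, else bᵢⱼ.
Initial tableau (one row per fragment):
  row 1: a1 a2 b13 a4 b15 a6 a7
  row 2: a1 b22 b23 a4 a5 b26 b27
  row 3: b31 b32 a3 b34 a5 b36 b37
Rows 1 and 2 agree on Client, ProjID; apply Client, ProjID→PName and equate their PName entries.
Rows 2 and 3 agree on Start; apply Start→Client and equate their Client entries.
No row becomes fully distinguished — the join is lossy.

No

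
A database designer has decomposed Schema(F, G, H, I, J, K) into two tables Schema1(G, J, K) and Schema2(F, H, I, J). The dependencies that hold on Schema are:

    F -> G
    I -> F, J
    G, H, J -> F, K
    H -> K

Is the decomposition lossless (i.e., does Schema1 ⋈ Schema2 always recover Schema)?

Common attributes: Schema1 ∩ Schema2 = {J}.
No dependency enlarges {J}, so (J)⁺ = {J}.
The closure contains neither all of Schema1 = {G, J, K} nor all of Schema2 = {F, H, I, J}, so the common attributes are not a superkey of either fragment. The join is lossy.

No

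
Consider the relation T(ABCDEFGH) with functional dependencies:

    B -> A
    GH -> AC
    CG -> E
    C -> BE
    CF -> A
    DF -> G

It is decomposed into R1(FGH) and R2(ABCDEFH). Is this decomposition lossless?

No

Common attributes: R1 ∩ R2 = {FH}.
No dependency enlarges {FH}, so (FH)⁺ = {FH}.
The closure contains neither all of R1 = {FGH} nor all of R2 = {ABCDEFH}, so the common attributes are not a superkey of either fragment. The join is lossy.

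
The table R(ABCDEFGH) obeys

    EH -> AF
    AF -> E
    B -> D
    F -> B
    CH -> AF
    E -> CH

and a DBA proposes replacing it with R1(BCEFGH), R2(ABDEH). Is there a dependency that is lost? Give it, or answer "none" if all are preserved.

AF -> E

Check AF → E: no single fragment contains all of {AEF}, and the restricted closure of {AF} across the fragments never reaches {E}.
EH → AF is preserved.
B → D is preserved.
F → B is preserved.
CH → AF is preserved.
E → CH is preserved.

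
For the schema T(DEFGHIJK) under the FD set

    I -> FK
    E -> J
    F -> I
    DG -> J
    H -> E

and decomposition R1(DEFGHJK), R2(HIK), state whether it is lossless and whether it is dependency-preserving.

Lossless test: (HK)⁺ = {EHJK}, which is a superkey of neither fragment — lossy.
Dependency preservation: the restricted closure of {I} across the fragments never reaches {FK}, so I → FK cannot be enforced without a join — not preserved.

lossy and not dependency-preserving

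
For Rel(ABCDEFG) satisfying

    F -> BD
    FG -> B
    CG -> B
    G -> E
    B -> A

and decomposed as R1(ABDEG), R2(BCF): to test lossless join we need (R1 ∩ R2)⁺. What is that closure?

R1 ∩ R2 = {B}.
B → A applies, adding A
Closure: {AB}.

AB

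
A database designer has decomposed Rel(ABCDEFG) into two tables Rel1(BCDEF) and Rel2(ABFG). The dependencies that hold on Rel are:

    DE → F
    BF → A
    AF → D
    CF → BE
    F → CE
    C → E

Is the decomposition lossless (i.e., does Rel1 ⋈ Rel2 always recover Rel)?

Common attributes: Rel1 ∩ Rel2 = {BF}.
Closure of {BF}: BF → A applies, adding A; AF → D applies, adding D; F → CE applies, adding CE. So (BF)⁺ = {ABCDEF}.
This closure contains every attribute of Rel1, so Rel1 ∩ Rel2 → Rel1. The join is lossless.

Yes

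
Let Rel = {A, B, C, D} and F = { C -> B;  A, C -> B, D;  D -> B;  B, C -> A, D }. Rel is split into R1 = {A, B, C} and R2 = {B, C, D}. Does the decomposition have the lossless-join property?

Common attributes: R1 ∩ R2 = {B, C}.
Closure of {B, C}: B, C → A, D applies, adding A, D. So (B, C)⁺ = {A, B, C, D}.
This closure contains every attribute of R1, so R1 ∩ R2 → R1. The join is lossless.

Yes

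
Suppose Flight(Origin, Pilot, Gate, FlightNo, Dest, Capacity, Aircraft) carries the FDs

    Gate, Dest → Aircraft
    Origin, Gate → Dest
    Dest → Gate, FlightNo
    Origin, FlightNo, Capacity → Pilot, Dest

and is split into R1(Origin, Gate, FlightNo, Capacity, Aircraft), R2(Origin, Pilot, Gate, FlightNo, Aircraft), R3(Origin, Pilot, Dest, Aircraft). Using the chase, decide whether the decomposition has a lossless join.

No

Chase test. Columns are Origin, Pilot, Gate, FlightNo, Dest, Capacity, Aircraft; row i has aⱼ where attribute j ∈ Ri, else bᵢⱼ.
Initial tableau (one row per fragment):
  row 1: a1 b12 a3 a4 b15 a6 a7
  row 2: a1 a2 a3 a4 b25 b26 a7
  row 3: a1 a2 b33 b34 a5 b36 a7
Rows 1 and 2 agree on Origin, Gate; apply Origin, Gate→Dest and equate their Dest entries.
No row becomes fully distinguished — the join is lossy.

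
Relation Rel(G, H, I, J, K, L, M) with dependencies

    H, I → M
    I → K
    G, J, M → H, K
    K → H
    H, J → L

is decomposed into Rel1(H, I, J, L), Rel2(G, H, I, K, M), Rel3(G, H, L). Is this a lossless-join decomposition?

No

Chase test. Columns are G, H, I, J, K, L, M; row i has aⱼ where attribute j ∈ Reli, else bᵢⱼ.
Initial tableau (one row per fragment):
  row 1: b11 a2 a3 a4 b15 a6 b17
  row 2: a1 a2 a3 b24 a5 b26 a7
  row 3: a1 a2 b33 b34 b35 a6 b37
Rows 1 and 2 agree on H, I; apply H, I→M and equate their M entries.
Rows 1 and 2 agree on I; apply I→K and equate their K entries.
No row becomes fully distinguished — the join is lossy.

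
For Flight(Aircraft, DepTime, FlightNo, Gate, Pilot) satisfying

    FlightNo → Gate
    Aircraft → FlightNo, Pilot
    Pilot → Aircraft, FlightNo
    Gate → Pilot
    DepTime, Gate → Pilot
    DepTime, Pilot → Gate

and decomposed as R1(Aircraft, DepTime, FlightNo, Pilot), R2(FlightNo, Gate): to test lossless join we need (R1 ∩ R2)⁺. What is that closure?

Aircraft, FlightNo, Gate, Pilot

R1 ∩ R2 = {FlightNo}.
FlightNo → Gate applies, adding Gate
Gate → Pilot applies, adding Pilot
Pilot → Aircraft, FlightNo applies, adding Aircraft
Closure: {Aircraft, FlightNo, Gate, Pilot}.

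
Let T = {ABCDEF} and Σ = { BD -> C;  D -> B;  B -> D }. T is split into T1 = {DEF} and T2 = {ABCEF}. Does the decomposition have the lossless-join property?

Common attributes: T1 ∩ T2 = {EF}.
No dependency enlarges {EF}, so (EF)⁺ = {EF}.
The closure contains neither all of T1 = {DEF} nor all of T2 = {ABCEF}, so the common attributes are not a superkey of either fragment. The join is lossy.

No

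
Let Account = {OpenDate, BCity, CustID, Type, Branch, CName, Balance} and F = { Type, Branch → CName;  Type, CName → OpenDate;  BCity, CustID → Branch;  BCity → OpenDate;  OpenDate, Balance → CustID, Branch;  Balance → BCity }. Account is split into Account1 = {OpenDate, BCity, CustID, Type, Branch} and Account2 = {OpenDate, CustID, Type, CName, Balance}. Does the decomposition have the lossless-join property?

Common attributes: Account1 ∩ Account2 = {OpenDate, CustID, Type}.
No dependency enlarges {OpenDate, CustID, Type}, so (OpenDate, CustID, Type)⁺ = {OpenDate, CustID, Type}.
The closure contains neither all of Account1 = {OpenDate, BCity, CustID, Type, Branch} nor all of Account2 = {OpenDate, CustID, Type, CName, Balance}, so the common attributes are not a superkey of either fragment. The join is lossy.

No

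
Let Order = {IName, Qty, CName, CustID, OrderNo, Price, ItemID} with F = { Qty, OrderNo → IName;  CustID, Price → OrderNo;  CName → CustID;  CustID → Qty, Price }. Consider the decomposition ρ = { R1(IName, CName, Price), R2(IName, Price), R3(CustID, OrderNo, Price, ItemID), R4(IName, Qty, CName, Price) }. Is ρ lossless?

Chase test. Columns are IName, Qty, CName, CustID, OrderNo, Price, ItemID; row i has aⱼ where attribute j ∈ Ri, else bᵢⱼ.
Initial tableau (one row per fragment):
  row 1: a1 b12 a3 b14 b15 a6 b17
  row 2: a1 b22 b23 b24 b25 a6 b27
  row 3: b31 b32 b33 a4 a5 a6 a7
  row 4: a1 a2 a3 b44 b45 a6 b47
Rows 1 and 4 agree on CName; apply CName→CustID and equate their CustID entries.
Rows 1 and 4 agree on CustID; apply CustID→Qty, Price and equate their Qty, Price entries.
Rows 1 and 4 agree on CustID, Price; apply CustID, Price→OrderNo and equate their OrderNo entries.
No row becomes fully distinguished — the join is lossy.

No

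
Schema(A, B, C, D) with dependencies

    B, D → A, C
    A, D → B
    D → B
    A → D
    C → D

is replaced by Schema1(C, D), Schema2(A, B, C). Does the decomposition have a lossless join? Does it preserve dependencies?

lossless and dependency-preserving

Lossless test: (C)⁺ = {A, B, C, D}, which contains all of one fragment — lossless.
Dependency preservation: B, D → A, C; A, D → B; D → B; A → D are not contained in any single fragment, but the restricted closure of each left-hand side across the fragments still reaches the right-hand side; the remaining FDs each lie inside some fragment. All dependencies are preserved.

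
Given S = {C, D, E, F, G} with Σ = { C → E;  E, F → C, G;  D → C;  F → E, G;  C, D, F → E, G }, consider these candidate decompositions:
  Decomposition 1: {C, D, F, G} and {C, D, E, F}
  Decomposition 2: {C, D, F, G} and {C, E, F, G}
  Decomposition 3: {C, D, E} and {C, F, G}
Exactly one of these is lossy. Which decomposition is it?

Decomposition 1: common = {C, D, F}, closure = {C, D, E, F, G} → lossless.
Decomposition 2: common = {C, F, G}, closure = {C, E, F, G} → lossless.
Decomposition 3: common = {C}, closure = {C, E} → lossy.

Decomposition 3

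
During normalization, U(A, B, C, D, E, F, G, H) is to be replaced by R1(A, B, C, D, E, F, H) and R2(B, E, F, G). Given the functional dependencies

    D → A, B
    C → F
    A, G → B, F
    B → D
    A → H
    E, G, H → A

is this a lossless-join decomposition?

Common attributes: R1 ∩ R2 = {B, E, F}.
Closure of {B, E, F}: B → D applies, adding D; D → A, B applies, adding A; A → H applies, adding H. So (B, E, F)⁺ = {A, B, D, E, F, H}.
The closure contains neither all of R1 = {A, B, C, D, E, F, H} nor all of R2 = {B, E, F, G}, so the common attributes are not a superkey of either fragment. The join is lossy.

No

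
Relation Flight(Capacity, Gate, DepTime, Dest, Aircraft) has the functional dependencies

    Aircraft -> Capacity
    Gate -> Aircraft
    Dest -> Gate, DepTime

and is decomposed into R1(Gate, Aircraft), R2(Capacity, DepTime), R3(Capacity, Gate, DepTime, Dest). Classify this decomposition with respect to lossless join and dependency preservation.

lossless but not dependency-preserving

Lossless test (chase): Rows 1 and 3 agree on Gate; apply Gate→Aircraft and equate their Aircraft entries. Rows 1 and 3 agree on Aircraft; apply Aircraft→Capacity and equate their Capacity entries. Row 3 is now all distinguished symbols — the join is lossless.
Dependency preservation: the restricted closure of {Aircraft} across the fragments never reaches {Capacity}, so Aircraft → Capacity cannot be enforced without a join — not preserved.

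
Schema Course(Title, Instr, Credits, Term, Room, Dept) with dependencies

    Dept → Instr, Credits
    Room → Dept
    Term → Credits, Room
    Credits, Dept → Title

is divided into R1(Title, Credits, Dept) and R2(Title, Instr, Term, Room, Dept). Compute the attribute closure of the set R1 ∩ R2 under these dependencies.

Title, Instr, Credits, Dept

R1 ∩ R2 = {Title, Dept}.
Dept → Instr, Credits applies, adding Instr, Credits
Closure: {Title, Instr, Credits, Dept}.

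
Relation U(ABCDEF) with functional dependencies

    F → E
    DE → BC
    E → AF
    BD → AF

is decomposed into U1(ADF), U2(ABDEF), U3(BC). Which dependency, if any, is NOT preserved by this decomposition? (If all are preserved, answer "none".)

DE → BC

Check DE → BC: no single fragment contains all of {BCDE}, and the restricted closure of {DE} across the fragments never reaches {BC}.
F → E is preserved.
E → AF is preserved.
BD → AF is preserved.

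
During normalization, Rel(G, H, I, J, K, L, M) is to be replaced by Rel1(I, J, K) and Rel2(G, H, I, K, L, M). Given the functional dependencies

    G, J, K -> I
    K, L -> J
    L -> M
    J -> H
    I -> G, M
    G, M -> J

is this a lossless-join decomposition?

Common attributes: Rel1 ∩ Rel2 = {I, K}.
Closure of {I, K}: I → G, M applies, adding G, M; G, M → J applies, adding J; J → H applies, adding H. So (I, K)⁺ = {G, H, I, J, K, M}.
This closure contains every attribute of Rel1, so Rel1 ∩ Rel2 → Rel1. The join is lossless.

Yes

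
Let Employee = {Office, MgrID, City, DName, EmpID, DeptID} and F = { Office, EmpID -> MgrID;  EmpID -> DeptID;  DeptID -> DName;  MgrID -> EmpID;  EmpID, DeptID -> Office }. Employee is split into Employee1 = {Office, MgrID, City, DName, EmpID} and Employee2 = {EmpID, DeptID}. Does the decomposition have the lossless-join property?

Yes

Common attributes: Employee1 ∩ Employee2 = {EmpID}.
Closure of {EmpID}: EmpID → DeptID applies, adding DeptID; DeptID → DName applies, adding DName; EmpID, DeptID → Office applies, adding Office; Office, EmpID → MgrID applies, adding MgrID. So (EmpID)⁺ = {Office, MgrID, DName, EmpID, DeptID}.
This closure contains every attribute of Employee2, so Employee1 ∩ Employee2 → Employee2. The join is lossless.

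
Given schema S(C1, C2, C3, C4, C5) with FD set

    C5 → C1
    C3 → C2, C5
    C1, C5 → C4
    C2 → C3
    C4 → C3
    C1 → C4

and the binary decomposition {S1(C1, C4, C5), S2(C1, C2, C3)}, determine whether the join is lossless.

Yes

Common attributes: S1 ∩ S2 = {C1}.
Closure of {C1}: C1 → C4 applies, adding C4; C4 → C3 applies, adding C3; C3 → C2, C5 applies, adding C2, C5. So (C1)⁺ = {C1, C2, C3, C4, C5}.
This closure contains every attribute of S1, so S1 ∩ S2 → S1. The join is lossless.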